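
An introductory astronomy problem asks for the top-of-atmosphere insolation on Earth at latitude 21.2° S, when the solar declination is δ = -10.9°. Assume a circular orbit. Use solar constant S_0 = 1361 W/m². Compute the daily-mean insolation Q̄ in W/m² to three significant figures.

cos h₀ = −tan(-21.2°) tan(-10.900°) = -0.0747, h₀ = 1.6456 rad.
Bracket: h₀ sin ϕ sin δ + cos ϕ cos δ sin h₀ = 1.6456×-0.36162×-0.18910 + 0.93232×0.98196×0.99721 = 0.112530 + 0.912947 = 1.025477.
Q̄ = (S_0/π) × [bracket] = (1361/π) × 1.025477 = 444.3 W/m².

Q̄ ≈ 444 W/m²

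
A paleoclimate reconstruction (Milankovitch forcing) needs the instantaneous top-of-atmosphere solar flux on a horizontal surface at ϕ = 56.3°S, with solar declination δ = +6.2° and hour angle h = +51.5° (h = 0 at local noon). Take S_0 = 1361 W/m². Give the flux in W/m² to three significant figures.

345 W/m²

cos θ_z = sin ϕ sin δ + cos ϕ cos δ cos h = -0.089851 + 0.343379 = 0.253528.
Flux = S_0 · cos θ_z = 1361 × 0.253528 = 345.1 W/m².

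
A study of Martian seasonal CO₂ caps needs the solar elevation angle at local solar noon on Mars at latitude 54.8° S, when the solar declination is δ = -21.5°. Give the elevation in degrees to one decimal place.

At local noon the hour angle is zero, so the zenith angle equals |φ − δ| = |-54.8° − (-21.500°)| = 33.300°.
Elevation = 90° − 33.300° = 56.7°.

56.7°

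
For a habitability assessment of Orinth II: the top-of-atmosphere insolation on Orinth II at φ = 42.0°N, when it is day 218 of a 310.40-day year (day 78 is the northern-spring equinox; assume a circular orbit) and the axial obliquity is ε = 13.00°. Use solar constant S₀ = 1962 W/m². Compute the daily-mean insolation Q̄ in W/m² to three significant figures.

Solar longitude: λ_s = 360° × (218 − 78)/310.40 = 162.371°.
sin δ = sin 13.00° × sin 162.371° = 0.06813, so δ = +3.906°.
cos H₀ = −tan(+42.0°) tan(+3.906°) = -0.0615, H₀ = 1.6323 rad.
Bracket: H₀ sin φ sin δ + cos φ cos δ sin H₀ = 1.6323×0.66913×0.06813 + 0.74314×0.99768×0.99811 = 0.074413 + 0.740015 = 0.814428.
Q̄ = (S₀/π) × [bracket] = (1962/π) × 0.814428 = 508.6 W/m².

Q̄ ≈ 509 W/m²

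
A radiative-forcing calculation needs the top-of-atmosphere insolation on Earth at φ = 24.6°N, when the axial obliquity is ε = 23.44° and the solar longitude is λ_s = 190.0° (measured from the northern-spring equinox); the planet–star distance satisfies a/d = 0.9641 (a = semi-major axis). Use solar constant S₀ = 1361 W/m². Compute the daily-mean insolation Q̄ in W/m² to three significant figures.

Q̄ ≈ 347 W/m²

Solar declination: sin δ = sin ε · sin λ_s = sin 23.44° × sin 190.0° = -0.06908, so δ = -3.961°.
cos H₀ = −tan(+24.6°) tan(-3.961°) = 0.0317, H₀ = 1.5391 rad.
Bracket: H₀ sin φ sin δ + cos φ cos δ sin H₀ = 1.5391×0.41628×-0.06908 + 0.90924×0.99761×0.99950 = -0.044259 + 0.906613 = 0.862354.
Inverse-square distance factor (a/d)² = 0.9641² = 0.929489.
Q̄ = (S₀/π) × 0.929489 × [bracket] = (1361/π) × 0.929489 × 0.862354 = 347.2 W/m².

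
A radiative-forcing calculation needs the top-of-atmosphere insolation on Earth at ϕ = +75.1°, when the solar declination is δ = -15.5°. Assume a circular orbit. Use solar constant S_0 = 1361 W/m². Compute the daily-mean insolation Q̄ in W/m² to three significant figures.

cos h₀ = −tan(+75.1°) tan(-15.500°) = 1.0423 ≥ 1 ⇒ polar night, h₀ = 0 and Q̄ = 0.

Q̄ ≈ 0.00 W/m²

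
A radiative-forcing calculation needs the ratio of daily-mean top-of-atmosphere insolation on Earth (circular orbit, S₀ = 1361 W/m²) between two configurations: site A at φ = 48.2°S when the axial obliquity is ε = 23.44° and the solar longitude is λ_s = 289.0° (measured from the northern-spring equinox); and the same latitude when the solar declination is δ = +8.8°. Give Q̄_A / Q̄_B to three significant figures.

Q̄_A / Q̄_B ≈ 2.29

— Configuration A (φ=-48.2°):
Solar declination: sin δ = sin ε · sin λ_s = sin 23.44° × sin 289.0° = -0.37612, so δ = -22.093°.
cos H₀ = −tan(-48.2°) tan(-22.093°) = -0.4540, H₀ = 2.0420 rad.
Bracket: H₀ sin φ sin δ + cos φ cos δ sin H₀ = 2.0420×-0.74548×-0.37612 + 0.66653×0.92657×0.89100 = 0.572556 + 0.550270 = 1.122826.
Q̄ = (S₀/π) × [bracket] = (1361/π) × 1.122826 = 486.43 W/m².
— Configuration B (φ=-48.2°):
cos H₀ = −tan(-48.2°) tan(+8.800°) = 0.1731, H₀ = 1.3968 rad.
Bracket: H₀ sin φ sin δ + cos φ cos δ sin H₀ = 1.3968×-0.74548×0.15299 + 0.66653×0.98823×0.98490 = -0.159306 + 0.648739 = 0.489433.
Q̄ = (S₀/π) × [bracket] = (1361/π) × 0.489433 = 212.03 W/m².
Ratio Q̄_A / Q̄_B = 486.43 / 212.03 = 2.294.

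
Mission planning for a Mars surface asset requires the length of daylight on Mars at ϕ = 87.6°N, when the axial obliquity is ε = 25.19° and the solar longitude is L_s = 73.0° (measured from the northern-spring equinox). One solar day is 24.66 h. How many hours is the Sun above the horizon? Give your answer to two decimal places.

Solar declination: sin δ = sin ε · sin L_s = sin 25.19° × sin 73.0° = 0.40702, so δ = +24.018°.
Sunrise equation: cos h₀ = −tan ϕ · tan δ = -10.6318 ≤ −1, so the Sun never sets (polar day) and h₀ = π.
Daylight = 2h₀/(2π) × 24.66 h = (3.1416/π) × 24.66 = 24.66 h.

24.66 h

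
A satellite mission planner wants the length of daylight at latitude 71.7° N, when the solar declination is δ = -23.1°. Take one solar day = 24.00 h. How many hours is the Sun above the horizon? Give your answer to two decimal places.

cos H₀ = −tan φ · tan δ = 1.2897 ≥ 1, so the Sun never rises (polar night) and H₀ = 0.
Daylight = 2H₀/(2π) × 24.00 h = (0.0000/π) × 24.00 = 0.00 h.

0.00 h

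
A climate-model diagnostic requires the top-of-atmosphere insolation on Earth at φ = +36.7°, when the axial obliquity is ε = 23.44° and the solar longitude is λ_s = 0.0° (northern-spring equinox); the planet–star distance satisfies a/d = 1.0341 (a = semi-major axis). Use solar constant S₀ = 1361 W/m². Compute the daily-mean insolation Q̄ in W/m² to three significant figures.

Solar declination: sin δ = sin ε · sin λ_s = sin 23.44° × sin 0.0° = 0.00000, so δ = +0.000°.
cos H₀ = −tan(+36.7°) tan(+0.000°) = -0.0000, H₀ = 1.5708 rad.
Bracket: H₀ sin φ sin δ + cos φ cos δ sin H₀ = 1.5708×0.59763×0.00000 + 0.80178×1.00000×1.00000 = 0.000000 + 0.801780 = 0.801780.
Inverse-square distance factor (a/d)² = 1.0341² = 1.069363.
Q̄ = (S₀/π) × 1.069363 × [bracket] = (1361/π) × 1.069363 × 0.801780 = 371.4 W/m².

Q̄ ≈ 371 W/m²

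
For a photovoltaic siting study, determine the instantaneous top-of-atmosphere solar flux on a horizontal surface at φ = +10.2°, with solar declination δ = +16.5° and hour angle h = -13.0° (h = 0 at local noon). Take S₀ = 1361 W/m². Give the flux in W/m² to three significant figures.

1.32e+03 W/m²

cos θ_z = sin φ sin δ + cos φ cos δ cos h = 0.050295 + 0.919480 = 0.969775.
Flux = S₀ · cos θ_z = 1361 × 0.969775 = 1320 W/m².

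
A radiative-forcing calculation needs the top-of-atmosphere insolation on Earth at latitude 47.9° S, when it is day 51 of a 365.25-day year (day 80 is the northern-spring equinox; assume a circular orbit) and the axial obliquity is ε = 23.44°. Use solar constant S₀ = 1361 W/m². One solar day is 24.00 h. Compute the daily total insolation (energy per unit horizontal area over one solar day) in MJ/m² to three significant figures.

33.5 MJ/m²

Solar longitude: λ_s = 360° × (51 − 80)/365.25 = -28.583°, i.e. -28.583° + 360° = 331.417°.
sin δ = sin 23.44° × sin 331.417° = -0.19032, so δ = -10.971°.
cos H₀ = −tan(-47.9°) tan(-10.971°) = -0.2145, H₀ = 1.7870 rad.
Bracket: H₀ sin φ sin δ + cos φ cos δ sin H₀ = 1.7870×-0.74198×-0.19032 + 0.67043×0.98172×0.97671 = 0.252349 + 0.642846 = 0.895195.
Q̄ = (S₀/π) × [bracket] = (1361/π) × 0.895195 = 387.82 W/m².
Daily total = Q̄ × 24.00 h × 3600 s/h = 387.82 × 24.00 × 3600 / 10⁶ = 33.51 MJ/m².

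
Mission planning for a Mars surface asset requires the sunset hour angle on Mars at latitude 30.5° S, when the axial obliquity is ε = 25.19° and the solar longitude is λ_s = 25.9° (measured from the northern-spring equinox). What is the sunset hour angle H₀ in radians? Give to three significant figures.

Solar declination: sin δ = sin ε · sin λ_s = sin 25.19° × sin 25.9° = 0.18591, so δ = +10.714°.
cos H₀ = −tan φ · tan δ = −tan(-30.5°) × tan(+10.714°) = 0.1115, so H₀ = 1.4591 rad = 83.60°.

H₀ = 1.46 rad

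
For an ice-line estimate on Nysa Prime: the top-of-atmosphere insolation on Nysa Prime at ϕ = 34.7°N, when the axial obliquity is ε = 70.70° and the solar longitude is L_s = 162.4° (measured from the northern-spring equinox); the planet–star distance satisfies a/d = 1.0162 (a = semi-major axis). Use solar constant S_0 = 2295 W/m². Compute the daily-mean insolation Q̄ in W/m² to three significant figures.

Q̄ ≈ 800 W/m²

Solar declination: sin δ = sin ε · sin L_s = sin 70.70° × sin 162.4° = 0.28538, so δ = +16.581°.
cos h₀ = −tan(+34.7°) tan(+16.581°) = -0.2062, h₀ = 1.7785 rad.
Bracket: h₀ sin ϕ sin δ + cos ϕ cos δ sin h₀ = 1.7785×0.56928×0.28538 + 0.82214×0.95842×0.97851 = 0.288937 + 0.771022 = 1.059959.
Inverse-square distance factor (a/d)² = 1.0162² = 1.032662.
Q̄ = (S_0/π) × 1.032662 × [bracket] = (2295/π) × 1.032662 × 1.059959 = 799.6 W/m².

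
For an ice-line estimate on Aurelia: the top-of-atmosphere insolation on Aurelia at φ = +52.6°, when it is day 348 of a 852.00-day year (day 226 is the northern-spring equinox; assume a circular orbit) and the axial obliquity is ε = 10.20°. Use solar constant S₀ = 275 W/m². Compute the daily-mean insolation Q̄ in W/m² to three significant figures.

Solar longitude: λ_s = 360° × (348 − 226)/852.00 = 51.549°.
sin δ = sin 10.20° × sin 51.549° = 0.13868, so δ = +7.972°.
cos H₀ = −tan(+52.6°) tan(+7.972°) = -0.1832, H₀ = 1.7550 rad.
Bracket: H₀ sin φ sin δ + cos φ cos δ sin H₀ = 1.7550×0.79441×0.13868 + 0.60738×0.99034×0.98308 = 0.193346 + 0.591335 = 0.784681.
Q̄ = (S₀/π) × [bracket] = (275/π) × 0.784681 = 68.69 W/m².

Q̄ ≈ 68.7 W/m²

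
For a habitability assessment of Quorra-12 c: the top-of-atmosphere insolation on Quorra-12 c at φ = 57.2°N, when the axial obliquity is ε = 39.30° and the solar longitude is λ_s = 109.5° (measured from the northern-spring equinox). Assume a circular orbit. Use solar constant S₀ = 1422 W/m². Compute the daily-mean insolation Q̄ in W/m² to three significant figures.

Solar declination: sin δ = sin ε · sin λ_s = sin 39.30° × sin 109.5° = 0.59705, so δ = +36.659°.
cos H₀ = −tan(+57.2°) tan(+36.659°) = -1.1549 ≤ −1 ⇒ polar day, H₀ = π.
Bracket: H₀ sin φ sin δ + cos φ cos δ sin H₀ = 3.1416×0.84057×0.59705 + 0.54171×0.80220×0.00000 = 1.576651 + 0.000000 = 1.576651.
Q̄ = (S₀/π) × [bracket] = (1422/π) × 1.576651 = 713.7 W/m².

Q̄ ≈ 714 W/m²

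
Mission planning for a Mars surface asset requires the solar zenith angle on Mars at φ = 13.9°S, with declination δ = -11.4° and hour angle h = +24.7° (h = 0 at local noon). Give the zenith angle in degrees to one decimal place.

θ_z = 24.2°

cos θ_z = sin φ sin δ + cos φ cos δ cos h = 0.047483 + 0.864505 = 0.911988.
θ_z = arccos(0.911988) = 24.2°.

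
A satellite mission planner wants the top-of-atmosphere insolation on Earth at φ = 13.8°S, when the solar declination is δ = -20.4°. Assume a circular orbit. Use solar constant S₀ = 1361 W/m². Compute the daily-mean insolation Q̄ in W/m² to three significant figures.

Q̄ ≈ 453 W/m²

cos H₀ = −tan(-13.8°) tan(-20.400°) = -0.0913, H₀ = 1.6623 rad.
Bracket: H₀ sin φ sin δ + cos φ cos δ sin H₀ = 1.6623×-0.23853×-0.34857 + 0.97113×0.93728×0.99582 = 0.138211 + 0.906416 = 1.044627.
Q̄ = (S₀/π) × [bracket] = (1361/π) × 1.044627 = 452.6 W/m².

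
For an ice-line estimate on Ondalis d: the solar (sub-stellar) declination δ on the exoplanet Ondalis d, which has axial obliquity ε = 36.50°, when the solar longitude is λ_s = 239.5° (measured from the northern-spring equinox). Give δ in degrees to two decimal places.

sin δ = sin ε · sin λ_s = sin 36.50° × sin 239.5° = -0.512517.
δ = arcsin(-0.512517) = -30.83°.

δ = -30.83°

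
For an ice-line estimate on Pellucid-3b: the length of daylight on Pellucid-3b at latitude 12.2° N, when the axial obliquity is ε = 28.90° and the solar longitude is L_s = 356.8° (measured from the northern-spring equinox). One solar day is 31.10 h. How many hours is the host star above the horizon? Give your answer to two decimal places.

Solar declination: sin δ = sin ε · sin L_s = sin 28.90° × sin 356.8° = -0.02698, so δ = -1.546°.
cos h₀ = −tan ϕ · tan δ = −tan(+12.2°) × tan(-1.546°) = 0.0058, so h₀ = 1.5650 rad = 89.67°.
Daylight = 2h₀/(2π) × 31.10 h = (1.5650/π) × 31.10 = 15.49 h.

15.49 h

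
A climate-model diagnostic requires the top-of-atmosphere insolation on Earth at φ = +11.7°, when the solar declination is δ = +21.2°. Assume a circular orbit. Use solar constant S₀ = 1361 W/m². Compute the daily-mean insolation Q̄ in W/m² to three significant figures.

Q̄ ≈ 447 W/m²

cos H₀ = −tan(+11.7°) tan(+21.200°) = -0.0803, H₀ = 1.6512 rad.
Bracket: H₀ sin φ sin δ + cos φ cos δ sin H₀ = 1.6512×0.20279×0.36162 + 0.97922×0.93232×0.99677 = 0.121087 + 0.909998 = 1.031085.
Q̄ = (S₀/π) × [bracket] = (1361/π) × 1.031085 = 446.7 W/m².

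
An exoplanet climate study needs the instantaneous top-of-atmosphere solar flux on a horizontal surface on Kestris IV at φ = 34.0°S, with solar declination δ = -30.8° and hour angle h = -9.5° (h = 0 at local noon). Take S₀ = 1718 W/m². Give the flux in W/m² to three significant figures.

cos θ_z = sin φ sin δ + cos φ cos δ cos h = 0.286331 + 0.702344 = 0.988675.
Flux = S₀ · cos θ_z = 1718 × 0.988675 = 1699 W/m².

1.70e+03 W/m²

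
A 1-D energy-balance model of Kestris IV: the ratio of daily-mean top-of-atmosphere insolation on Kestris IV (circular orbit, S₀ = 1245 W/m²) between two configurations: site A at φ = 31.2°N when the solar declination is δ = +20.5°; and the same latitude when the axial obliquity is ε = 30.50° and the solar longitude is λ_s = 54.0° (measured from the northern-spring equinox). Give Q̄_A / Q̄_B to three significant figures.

Q̄_A / Q̄_B ≈ 0.968

— Configuration A (φ=+31.2°):
cos H₀ = −tan(+31.2°) tan(+20.500°) = -0.2264, H₀ = 1.7992 rad.
Bracket: H₀ sin φ sin δ + cos φ cos δ sin H₀ = 1.7992×0.51803×0.35021 + 0.85536×0.93667×0.97403 = 0.326410 + 0.780383 = 1.106793.
Q̄ = (S₀/π) × [bracket] = (1245/π) × 1.106793 = 438.62 W/m².
— Configuration B (φ=+31.2°):
Solar declination: sin δ = sin ε · sin λ_s = sin 30.50° × sin 54.0° = 0.41061, so δ = +24.243°.
cos H₀ = −tan(+31.2°) tan(+24.243°) = -0.2727, H₀ = 1.8470 rad.
Bracket: H₀ sin φ sin δ + cos φ cos δ sin H₀ = 1.8470×0.51803×0.41061 + 0.85536×0.91181×0.96209 = 0.392872 + 0.750359 = 1.143231.
Q̄ = (S₀/π) × [bracket] = (1245/π) × 1.143231 = 453.06 W/m².
Ratio Q̄_A / Q̄_B = 438.62 / 453.06 = 0.9681.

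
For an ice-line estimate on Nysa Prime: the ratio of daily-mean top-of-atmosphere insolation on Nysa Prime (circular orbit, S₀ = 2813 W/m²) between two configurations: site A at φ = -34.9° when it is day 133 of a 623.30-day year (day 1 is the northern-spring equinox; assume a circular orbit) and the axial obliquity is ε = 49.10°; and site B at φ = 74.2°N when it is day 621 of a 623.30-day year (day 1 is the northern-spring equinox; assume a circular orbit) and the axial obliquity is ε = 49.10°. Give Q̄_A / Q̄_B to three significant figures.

Q̄_A / Q̄_B ≈ 0.275

— Configuration A (φ=-34.9°):
Solar longitude: λ_s = 360° × (133 − 1)/623.30 = 76.239°.
sin δ = sin 49.10° × sin 76.239° = 0.73416, so δ = +47.236°.
cos H₀ = −tan(-34.9°) tan(+47.236°) = 0.7543, H₀ = 0.7162 rad.
Bracket: H₀ sin φ sin δ + cos φ cos δ sin H₀ = 0.7162×-0.57215×0.73416 + 0.82015×0.67898×0.65652 = -0.300840 + 0.365593 = 0.064753.
Q̄ = (S₀/π) × [bracket] = (2813/π) × 0.064753 = 57.980 W/m².
— Configuration B (φ=+74.2°):
Solar longitude: λ_s = 360° × (621 − 1)/623.30 = 358.094°.
sin δ = sin 49.10° × sin 358.094° = -0.02514, so δ = -1.441°.
cos H₀ = −tan(+74.2°) tan(-1.441°) = 0.0889, H₀ = 1.4818 rad.
Bracket: H₀ sin φ sin δ + cos φ cos δ sin H₀ = 1.4818×0.96222×-0.02514 + 0.27228×0.99968×0.99604 = -0.035845 + 0.271115 = 0.235270.
Q̄ = (S₀/π) × [bracket] = (2813/π) × 0.235270 = 210.66 W/m².
Ratio Q̄_A / Q̄_B = 57.980 / 210.66 = 0.2752.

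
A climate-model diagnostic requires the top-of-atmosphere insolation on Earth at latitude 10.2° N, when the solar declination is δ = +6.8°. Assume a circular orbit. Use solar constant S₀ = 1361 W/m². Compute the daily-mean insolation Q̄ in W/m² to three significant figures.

Q̄ ≈ 438 W/m²

cos H₀ = −tan(+10.2°) tan(+6.800°) = -0.0215, H₀ = 1.5923 rad.
Bracket: H₀ sin φ sin δ + cos φ cos δ sin H₀ = 1.5923×0.17708×0.11840 + 0.98420×0.99297×0.99977 = 0.033385 + 0.977056 = 1.010441.
Q̄ = (S₀/π) × [bracket] = (1361/π) × 1.010441 = 437.7 W/m².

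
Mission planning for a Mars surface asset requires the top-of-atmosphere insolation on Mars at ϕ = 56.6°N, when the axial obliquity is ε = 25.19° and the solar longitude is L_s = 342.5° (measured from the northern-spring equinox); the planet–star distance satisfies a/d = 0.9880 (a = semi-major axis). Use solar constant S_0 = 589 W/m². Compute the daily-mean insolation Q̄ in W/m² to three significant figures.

Q̄ ≈ 71.1 W/m²

Solar declination: sin δ = sin ε · sin L_s = sin 25.19° × sin 342.5° = -0.12799, so δ = -7.353°.
cos h₀ = −tan(+56.6°) tan(-7.353°) = 0.1957, h₀ = 1.3738 rad.
Bracket: h₀ sin ϕ sin δ + cos ϕ cos δ sin h₀ = 1.3738×0.83485×-0.12799 + 0.55048×0.99178×0.98066 = -0.146794 + 0.535396 = 0.388602.
Inverse-square distance factor (a/d)² = 0.9880² = 0.976144.
Q̄ = (S_0/π) × 0.976144 × [bracket] = (589/π) × 0.976144 × 0.388602 = 71.12 W/m².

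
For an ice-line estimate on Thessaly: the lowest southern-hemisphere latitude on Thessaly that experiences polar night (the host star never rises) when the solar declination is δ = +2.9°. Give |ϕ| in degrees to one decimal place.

|ϕ| = 87.1°

Polar night requires cos h₀ = −tan ϕ tan δ ≥ 1, i.e. tan ϕ tan δ ≤ −1.
The boundary is |tan ϕ| · |tan δ| = 1, so |ϕ| = 90° − |δ| = 90° − 2.9° = 87.1° in the southern hemisphere.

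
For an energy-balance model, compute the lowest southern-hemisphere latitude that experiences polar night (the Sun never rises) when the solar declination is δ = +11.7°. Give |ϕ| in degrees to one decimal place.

Polar night requires cos h₀ = −tan ϕ tan δ ≥ 1, i.e. tan ϕ tan δ ≤ −1.
The boundary is |tan ϕ| · |tan δ| = 1, so |ϕ| = 90° − |δ| = 90° − 11.7° = 78.3° in the southern hemisphere.

|ϕ| = 78.3°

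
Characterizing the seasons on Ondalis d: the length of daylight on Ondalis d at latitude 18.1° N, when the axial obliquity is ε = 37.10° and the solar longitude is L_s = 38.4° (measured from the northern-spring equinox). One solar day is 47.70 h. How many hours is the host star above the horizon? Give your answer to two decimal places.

25.86 h

Solar declination: sin δ = sin ε · sin L_s = sin 37.10° × sin 38.4° = 0.37468, so δ = +22.005°.
cos h₀ = −tan ϕ · tan δ = −tan(+18.1°) × tan(+22.005°) = -0.1321, so h₀ = 1.7033 rad = 97.59°.
Daylight = 2h₀/(2π) × 47.70 h = (1.7033/π) × 47.70 = 25.86 h.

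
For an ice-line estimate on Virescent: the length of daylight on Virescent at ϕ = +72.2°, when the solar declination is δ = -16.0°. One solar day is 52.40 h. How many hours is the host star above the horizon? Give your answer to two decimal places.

7.78 h

cos h₀ = −tan ϕ · tan δ = −tan(+72.2°) × tan(-16.000°) = 0.8931, so h₀ = 0.4666 rad = 26.73°.
Daylight = 2h₀/(2π) × 52.40 h = (0.4666/π) × 52.40 = 7.78 h.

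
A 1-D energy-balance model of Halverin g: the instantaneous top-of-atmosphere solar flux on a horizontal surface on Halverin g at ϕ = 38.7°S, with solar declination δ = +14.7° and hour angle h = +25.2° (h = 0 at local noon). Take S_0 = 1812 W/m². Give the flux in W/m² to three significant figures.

cos θ_z = sin ϕ sin δ + cos ϕ cos δ cos h = -0.158660 + 0.683041 = 0.524381.
Flux = S_0 · cos θ_z = 1812 × 0.524381 = 950.2 W/m².

950 W/m²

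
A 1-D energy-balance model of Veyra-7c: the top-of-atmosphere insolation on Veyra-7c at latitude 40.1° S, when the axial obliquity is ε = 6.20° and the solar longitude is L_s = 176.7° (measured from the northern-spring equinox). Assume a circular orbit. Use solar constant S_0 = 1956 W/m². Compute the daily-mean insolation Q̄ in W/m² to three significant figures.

Solar declination: sin δ = sin ε · sin L_s = sin 6.20° × sin 176.7° = 0.00622, so δ = +0.356°.
cos h₀ = −tan(-40.1°) tan(+0.356°) = 0.0052, h₀ = 1.5656 rad.
Bracket: h₀ sin ϕ sin δ + cos ϕ cos δ sin h₀ = 1.5656×-0.64412×0.00622 + 0.76492×0.99998×0.99999 = -0.006272 + 0.764897 = 0.758625.
Q̄ = (S_0/π) × [bracket] = (1956/π) × 0.758625 = 472.3 W/m².

Q̄ ≈ 472 W/m²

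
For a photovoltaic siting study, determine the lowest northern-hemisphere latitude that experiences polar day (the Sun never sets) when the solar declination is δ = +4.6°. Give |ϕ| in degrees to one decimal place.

Polar day requires cos h₀ = −tan ϕ tan δ ≤ −1, i.e. tan ϕ tan δ ≥ 1.
The boundary is |tan ϕ| · |tan δ| = 1, so |ϕ| = 90° − |δ| = 90° − 4.6° = 85.4° in the northern hemisphere.

|ϕ| = 85.4°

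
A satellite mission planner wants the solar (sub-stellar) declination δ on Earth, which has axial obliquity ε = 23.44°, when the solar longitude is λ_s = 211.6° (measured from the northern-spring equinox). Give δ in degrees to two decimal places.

δ = -12.03°

sin δ = sin ε · sin λ_s = sin 23.44° × sin 211.6° = -0.208436.
δ = arcsin(-0.208436) = -12.03°.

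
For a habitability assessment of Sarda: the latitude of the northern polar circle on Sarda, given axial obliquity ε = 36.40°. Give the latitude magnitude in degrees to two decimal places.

53.60°

The polar circle is the lowest latitude that experiences at least one full rotation of continuous daylight at the northern-summer solstice; it lies at |φ| = 90° − ε = 90° − 36.40° = 53.60°.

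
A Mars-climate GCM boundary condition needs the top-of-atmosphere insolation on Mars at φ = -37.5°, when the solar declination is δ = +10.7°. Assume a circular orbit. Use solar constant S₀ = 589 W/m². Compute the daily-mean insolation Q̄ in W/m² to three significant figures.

Q̄ ≈ 114 W/m²

cos H₀ = −tan(-37.5°) tan(+10.700°) = 0.1450, H₀ = 1.4253 rad.
Bracket: H₀ sin φ sin δ + cos φ cos δ sin H₀ = 1.4253×-0.60876×0.18567 + 0.79335×0.98261×0.98943 = -0.161099 + 0.771314 = 0.610215.
Q̄ = (S₀/π) × [bracket] = (589/π) × 0.610215 = 114.4 W/m².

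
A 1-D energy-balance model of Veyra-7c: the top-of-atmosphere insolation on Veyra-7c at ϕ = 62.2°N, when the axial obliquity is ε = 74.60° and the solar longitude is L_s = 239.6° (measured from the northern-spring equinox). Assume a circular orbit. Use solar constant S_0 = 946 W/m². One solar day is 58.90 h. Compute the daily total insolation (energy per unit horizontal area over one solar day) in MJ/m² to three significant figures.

0.00 MJ/m²

Solar declination: sin δ = sin ε · sin L_s = sin 74.60° × sin 239.6° = -0.83155, so δ = -56.258°.
cos h₀ = −tan(+62.2°) tan(-56.258°) = 2.8394 ≥ 1 ⇒ polar night, h₀ = 0 and Q̄ = 0.
Daily total = Q̄ × 58.90 h × 3600 s/h = 0.00 MJ/m².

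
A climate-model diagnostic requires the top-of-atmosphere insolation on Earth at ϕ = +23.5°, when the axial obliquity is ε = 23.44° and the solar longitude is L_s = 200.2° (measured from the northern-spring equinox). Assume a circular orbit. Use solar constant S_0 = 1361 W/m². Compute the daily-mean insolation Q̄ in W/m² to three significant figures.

Solar declination: sin δ = sin ε · sin L_s = sin 23.44° × sin 200.2° = -0.13736, so δ = -7.895°.
cos h₀ = −tan(+23.5°) tan(-7.895°) = 0.0603, h₀ = 1.5105 rad.
Bracket: h₀ sin ϕ sin δ + cos ϕ cos δ sin h₀ = 1.5105×0.39875×-0.13736 + 0.91706×0.99052×0.99818 = -0.082734 + 0.906713 = 0.823979.
Q̄ = (S_0/π) × [bracket] = (1361/π) × 0.823979 = 357.0 W/m².

Q̄ ≈ 357 W/m²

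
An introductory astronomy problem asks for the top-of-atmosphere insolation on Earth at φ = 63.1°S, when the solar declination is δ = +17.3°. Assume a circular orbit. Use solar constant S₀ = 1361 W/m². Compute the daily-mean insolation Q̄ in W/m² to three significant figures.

cos H₀ = −tan(-63.1°) tan(+17.300°) = 0.6139, H₀ = 0.9098 rad.
Bracket: H₀ sin φ sin δ + cos φ cos δ sin H₀ = 0.9098×-0.89180×0.29737 + 0.45243×0.95476×0.78936 = -0.241274 + 0.340974 = 0.099700.
Q̄ = (S₀/π) × [bracket] = (1361/π) × 0.099700 = 43.19 W/m².

Q̄ ≈ 43.2 W/m²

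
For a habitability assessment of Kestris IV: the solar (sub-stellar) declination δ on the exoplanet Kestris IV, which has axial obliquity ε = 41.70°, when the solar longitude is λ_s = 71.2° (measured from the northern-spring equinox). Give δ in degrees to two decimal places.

sin δ = sin ε · sin λ_s = sin 41.70° × sin 71.2° = 0.629740.
δ = arcsin(0.629740) = +39.03°.

δ = +39.03°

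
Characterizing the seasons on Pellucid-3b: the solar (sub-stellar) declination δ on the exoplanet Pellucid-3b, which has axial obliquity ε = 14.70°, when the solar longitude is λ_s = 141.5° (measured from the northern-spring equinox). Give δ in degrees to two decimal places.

sin δ = sin ε · sin λ_s = sin 14.70° × sin 141.5° = 0.157968.
δ = arcsin(0.157968) = +9.09°.

δ = +9.09°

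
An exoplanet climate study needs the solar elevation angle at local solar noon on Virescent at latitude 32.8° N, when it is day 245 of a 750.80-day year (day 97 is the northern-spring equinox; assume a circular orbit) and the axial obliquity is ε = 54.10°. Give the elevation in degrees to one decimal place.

72.8°

Solar longitude: L_s = 360° × (245 − 97)/750.80 = 70.964°.
sin δ = sin 54.10° × sin 70.964° = 0.76574, so δ = +49.973°.
At local noon the hour angle is zero, so the zenith angle equals |ϕ − δ| = |+32.8° − (+49.973°)| = 17.173°.
Elevation = 90° − 17.173° = 72.8°.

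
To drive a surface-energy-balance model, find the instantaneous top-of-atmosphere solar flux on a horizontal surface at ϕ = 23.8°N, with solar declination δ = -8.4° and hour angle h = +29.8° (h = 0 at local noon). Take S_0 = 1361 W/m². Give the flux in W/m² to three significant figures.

cos θ_z = sin ϕ sin δ + cos ϕ cos δ cos h = -0.058951 + 0.785453 = 0.726502.
Flux = S_0 · cos θ_z = 1361 × 0.726502 = 988.8 W/m².

989 W/m²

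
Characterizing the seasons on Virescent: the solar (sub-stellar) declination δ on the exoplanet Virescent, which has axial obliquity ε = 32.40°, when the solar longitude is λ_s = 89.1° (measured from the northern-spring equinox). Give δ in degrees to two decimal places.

δ = +32.40°

sin δ = sin ε · sin λ_s = sin 32.40° × sin 89.1° = 0.535761.
δ = arcsin(0.535761) = +32.40°.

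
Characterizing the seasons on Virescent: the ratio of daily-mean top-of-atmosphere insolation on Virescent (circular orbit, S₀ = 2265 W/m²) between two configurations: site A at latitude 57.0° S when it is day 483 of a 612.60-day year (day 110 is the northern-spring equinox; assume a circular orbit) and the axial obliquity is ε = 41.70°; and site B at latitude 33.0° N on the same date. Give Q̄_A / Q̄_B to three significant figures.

Q̄_A / Q̄_B ≈ 2.71

— Configuration A (φ=-57.0°):
Solar longitude: λ_s = 360° × (483 − 110)/612.60 = 219.197°.
sin δ = sin 41.70° × sin 219.197° = -0.42042, so δ = -24.861°.
cos H₀ = −tan(-57.0°) tan(-24.861°) = -0.7135, H₀ = 2.3653 rad.
Bracket: H₀ sin φ sin δ + cos φ cos δ sin H₀ = 2.3653×-0.83867×-0.42042 + 0.54464×0.90733×0.70065 = 0.833990 + 0.346239 = 1.180229.
Q̄ = (S₀/π) × [bracket] = (2265/π) × 1.180229 = 850.91 W/m².
— Configuration B (φ=+33.0°):
cos H₀ = −tan(+33.0°) tan(-24.861°) = 0.3009, H₀ = 1.2652 rad.
Bracket: H₀ sin φ sin δ + cos φ cos δ sin H₀ = 1.2652×0.54464×-0.42042 + 0.83867×0.90733×0.95365 = -0.289702 + 0.725680 = 0.435978.
Q̄ = (S₀/π) × [bracket] = (2265/π) × 0.435978 = 314.33 W/m².
Ratio Q̄_A / Q̄_B = 850.91 / 314.33 = 2.707.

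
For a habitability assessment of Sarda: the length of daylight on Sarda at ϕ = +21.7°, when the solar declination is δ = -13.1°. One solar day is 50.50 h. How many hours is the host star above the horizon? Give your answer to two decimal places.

cos h₀ = −tan ϕ · tan δ = −tan(+21.7°) × tan(-13.100°) = 0.0926, so h₀ = 1.4781 rad = 84.69°.
Daylight = 2h₀/(2π) × 50.50 h = (1.4781/π) × 50.50 = 23.76 h.

23.76 h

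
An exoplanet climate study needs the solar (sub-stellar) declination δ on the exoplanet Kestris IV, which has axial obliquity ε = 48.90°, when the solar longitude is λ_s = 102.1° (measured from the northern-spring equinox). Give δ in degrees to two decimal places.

δ = +47.46°

sin δ = sin ε · sin λ_s = sin 48.90° × sin 102.1° = 0.736822.
δ = arcsin(0.736822) = +47.46°.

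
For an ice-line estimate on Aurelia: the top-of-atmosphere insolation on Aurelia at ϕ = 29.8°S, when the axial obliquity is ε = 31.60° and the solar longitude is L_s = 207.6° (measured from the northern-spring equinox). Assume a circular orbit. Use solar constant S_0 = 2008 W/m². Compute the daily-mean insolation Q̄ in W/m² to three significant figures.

Solar declination: sin δ = sin ε · sin L_s = sin 31.60° × sin 207.6° = -0.24276, so δ = -14.050°.
cos h₀ = −tan(-29.8°) tan(-14.050°) = -0.1433, h₀ = 1.7146 rad.
Bracket: h₀ sin ϕ sin δ + cos ϕ cos δ sin h₀ = 1.7146×-0.49697×-0.24276 + 0.86777×0.97009×0.98968 = 0.206857 + 0.833127 = 1.039984.
Q̄ = (S_0/π) × [bracket] = (2008/π) × 1.039984 = 664.7 W/m².

Q̄ ≈ 665 W/m²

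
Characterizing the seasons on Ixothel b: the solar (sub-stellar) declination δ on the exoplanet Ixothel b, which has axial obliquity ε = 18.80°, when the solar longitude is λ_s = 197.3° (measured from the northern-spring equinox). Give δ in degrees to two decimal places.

sin δ = sin ε · sin λ_s = sin 18.80° × sin 197.3° = -0.095834.
δ = arcsin(-0.095834) = -5.50°.

δ = -5.50°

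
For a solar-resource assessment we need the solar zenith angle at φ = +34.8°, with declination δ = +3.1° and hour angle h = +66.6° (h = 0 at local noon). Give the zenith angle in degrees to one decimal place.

cos θ_z = sin φ sin δ + cos φ cos δ cos h = 0.030864 + 0.325640 = 0.356504.
θ_z = arccos(0.356504) = 69.1°.

θ_z = 69.1°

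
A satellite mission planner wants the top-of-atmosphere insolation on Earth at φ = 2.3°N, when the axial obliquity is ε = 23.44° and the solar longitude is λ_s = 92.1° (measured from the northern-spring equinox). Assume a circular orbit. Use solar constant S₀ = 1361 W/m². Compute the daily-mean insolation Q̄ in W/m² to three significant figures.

Solar declination: sin δ = sin ε · sin λ_s = sin 23.44° × sin 92.1° = 0.39752, so δ = +23.423°.
cos H₀ = −tan(+2.3°) tan(+23.423°) = -0.0174, H₀ = 1.5882 rad.
Bracket: H₀ sin φ sin δ + cos φ cos δ sin H₀ = 1.5882×0.04013×0.39752 + 0.99919×0.91759×0.99985 = 0.025336 + 0.916709 = 0.942045.
Q̄ = (S₀/π) × [bracket] = (1361/π) × 0.942045 = 408.1 W/m².

Q̄ ≈ 408 W/m²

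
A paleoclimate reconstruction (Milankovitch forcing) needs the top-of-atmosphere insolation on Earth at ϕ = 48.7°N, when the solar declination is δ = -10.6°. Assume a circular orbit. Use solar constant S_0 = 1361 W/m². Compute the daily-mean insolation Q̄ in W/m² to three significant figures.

Q̄ ≈ 193 W/m²

cos h₀ = −tan(+48.7°) tan(-10.600°) = 0.2130, h₀ = 1.3561 rad.
Bracket: h₀ sin ϕ sin δ + cos ϕ cos δ sin h₀ = 1.3561×0.75126×-0.18395 + 0.66000×0.98294×0.97705 = -0.187405 + 0.633852 = 0.446447.
Q̄ = (S_0/π) × [bracket] = (1361/π) × 0.446447 = 193.4 W/m².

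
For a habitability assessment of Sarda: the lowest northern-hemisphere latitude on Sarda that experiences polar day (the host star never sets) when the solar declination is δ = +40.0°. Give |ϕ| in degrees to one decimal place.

|ϕ| = 50.0°

Polar day requires cos h₀ = −tan ϕ tan δ ≤ −1, i.e. tan ϕ tan δ ≥ 1.
The boundary is |tan ϕ| · |tan δ| = 1, so |ϕ| = 90° − |δ| = 90° − 40.0° = 50.0° in the northern hemisphere.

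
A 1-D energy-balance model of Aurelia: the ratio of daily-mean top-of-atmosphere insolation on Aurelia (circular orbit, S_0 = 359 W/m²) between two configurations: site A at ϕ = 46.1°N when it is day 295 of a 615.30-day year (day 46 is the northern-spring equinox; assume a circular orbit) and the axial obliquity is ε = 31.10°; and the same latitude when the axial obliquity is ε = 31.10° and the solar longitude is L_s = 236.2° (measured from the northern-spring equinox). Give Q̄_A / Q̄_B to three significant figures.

— Configuration A (ϕ=+46.1°):
Solar longitude: L_s = 360° × (295 − 46)/615.30 = 145.685°.
sin δ = sin 31.10° × sin 145.685° = 0.29119, so δ = +16.929°.
cos h₀ = −tan(+46.1°) tan(+16.929°) = -0.3163, h₀ = 1.8926 rad.
Bracket: h₀ sin ϕ sin δ + cos ϕ cos δ sin h₀ = 1.8926×0.72055×0.29119 + 0.69340×0.95666×0.94866 = 0.397100 + 0.629292 = 1.026392.
Q̄ = (S_0/π) × [bracket] = (359/π) × 1.026392 = 117.29 W/m².
— Configuration B (ϕ=+46.1°):
Solar declination: sin δ = sin ε · sin L_s = sin 31.10° × sin 236.2° = -0.42923, so δ = -25.419°.
cos h₀ = −tan(+46.1°) tan(-25.419°) = 0.4938, h₀ = 1.0543 rad.
Bracket: h₀ sin ϕ sin δ + cos ϕ cos δ sin h₀ = 1.0543×0.72055×-0.42923 + 0.69340×0.90319×0.86955 = -0.326076 + 0.544575 = 0.218499.
Q̄ = (S_0/π) × [bracket] = (359/π) × 0.218499 = 24.969 W/m².
Ratio Q̄_A / Q̄_B = 117.29 / 24.969 = 4.697.

Q̄_A / Q̄_B ≈ 4.70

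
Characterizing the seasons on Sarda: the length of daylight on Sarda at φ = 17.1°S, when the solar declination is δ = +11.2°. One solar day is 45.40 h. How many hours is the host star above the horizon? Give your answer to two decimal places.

21.82 h

cos H₀ = −tan φ · tan δ = −tan(-17.1°) × tan(+11.200°) = 0.0609, so H₀ = 1.5098 rad = 86.51°.
Daylight = 2H₀/(2π) × 45.40 h = (1.5098/π) × 45.40 = 21.82 h.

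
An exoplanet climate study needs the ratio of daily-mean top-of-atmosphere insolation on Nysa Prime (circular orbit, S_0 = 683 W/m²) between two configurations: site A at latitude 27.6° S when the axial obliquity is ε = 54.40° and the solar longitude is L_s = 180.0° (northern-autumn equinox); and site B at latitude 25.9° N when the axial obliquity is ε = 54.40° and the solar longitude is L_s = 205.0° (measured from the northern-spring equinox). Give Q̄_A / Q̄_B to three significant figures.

Q̄_A / Q̄_B ≈ 1.42

— Configuration A (ϕ=-27.6°):
Solar declination: sin δ = sin ε · sin L_s = sin 54.40° × sin 180.0° = 0.00000, so δ = +0.000°.
cos h₀ = −tan(-27.6°) tan(+0.000°) = 0.0000, h₀ = 1.5708 rad.
Bracket: h₀ sin ϕ sin δ + cos ϕ cos δ sin h₀ = 1.5708×-0.46330×0.00000 + 0.88620×1.00000×1.00000 = -0.000000 + 0.886200 = 0.886200.
Q̄ = (S_0/π) × [bracket] = (683/π) × 0.886200 = 192.66 W/m².
— Configuration B (ϕ=+25.9°):
Solar declination: sin δ = sin ε · sin L_s = sin 54.40° × sin 205.0° = -0.34363, so δ = -20.098°.
cos h₀ = −tan(+25.9°) tan(-20.098°) = 0.1777, h₀ = 1.3922 rad.
Bracket: h₀ sin ϕ sin δ + cos ϕ cos δ sin h₀ = 1.3922×0.43680×-0.34363 + 0.89956×0.93910×0.98409 = -0.208966 + 0.831336 = 0.622370.
Q̄ = (S_0/π) × [bracket] = (683/π) × 0.622370 = 135.31 W/m².
Ratio Q̄_A / Q̄_B = 192.66 / 135.31 = 1.424.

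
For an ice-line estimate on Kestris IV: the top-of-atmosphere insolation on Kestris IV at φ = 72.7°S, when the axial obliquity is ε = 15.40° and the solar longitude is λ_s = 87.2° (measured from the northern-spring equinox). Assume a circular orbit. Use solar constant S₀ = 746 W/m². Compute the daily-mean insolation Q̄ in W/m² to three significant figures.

Q̄ ≈ 2.58 W/m²

Solar declination: sin δ = sin ε · sin λ_s = sin 15.40° × sin 87.2° = 0.26524, so δ = +15.381°.
cos H₀ = −tan(-72.7°) tan(+15.381°) = 0.8832, H₀ = 0.4881 rad.
Bracket: H₀ sin φ sin δ + cos φ cos δ sin H₀ = 0.4881×-0.95476×0.26524 + 0.29737×0.96418×0.46896 = -0.123607 + 0.134459 = 0.010852.
Q̄ = (S₀/π) × [bracket] = (746/π) × 0.010852 = 2.577 W/m².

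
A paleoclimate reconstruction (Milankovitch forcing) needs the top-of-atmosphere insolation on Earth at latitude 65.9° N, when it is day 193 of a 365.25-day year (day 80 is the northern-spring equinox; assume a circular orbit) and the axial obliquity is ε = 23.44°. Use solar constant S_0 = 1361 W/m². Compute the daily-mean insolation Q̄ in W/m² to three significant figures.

Solar longitude: L_s = 360° × (193 − 80)/365.25 = 111.376°.
sin δ = sin 23.44° × sin 111.376° = 0.37042, so δ = +21.742°.
cos h₀ = −tan(+65.9°) tan(+21.742°) = -0.8915, h₀ = 2.6715 rad.
Bracket: h₀ sin ϕ sin δ + cos ϕ cos δ sin h₀ = 2.6715×0.91283×0.37042 + 0.40833×0.92886×0.45299 = 0.903316 + 0.171811 = 1.075127.
Q̄ = (S_0/π) × [bracket] = (1361/π) × 1.075127 = 465.8 W/m².

Q̄ ≈ 466 W/m²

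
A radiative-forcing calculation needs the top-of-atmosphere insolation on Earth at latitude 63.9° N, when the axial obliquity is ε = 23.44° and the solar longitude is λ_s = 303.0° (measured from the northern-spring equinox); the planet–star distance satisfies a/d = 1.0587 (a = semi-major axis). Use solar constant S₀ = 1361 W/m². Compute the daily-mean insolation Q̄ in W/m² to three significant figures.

Solar declination: sin δ = sin ε · sin λ_s = sin 23.44° × sin 303.0° = -0.33361, so δ = -19.488°.
cos H₀ = −tan(+63.9°) tan(-19.488°) = 0.7224, H₀ = 0.7636 rad.
Bracket: H₀ sin φ sin δ + cos φ cos δ sin H₀ = 0.7636×0.89803×-0.33361 + 0.43994×0.94271×0.69150 = -0.228768 + 0.286790 = 0.058022.
Inverse-square distance factor (a/d)² = 1.0587² = 1.120846.
Q̄ = (S₀/π) × 1.120846 × [bracket] = (1361/π) × 1.120846 × 0.058022 = 28.17 W/m².

Q̄ ≈ 28.2 W/m²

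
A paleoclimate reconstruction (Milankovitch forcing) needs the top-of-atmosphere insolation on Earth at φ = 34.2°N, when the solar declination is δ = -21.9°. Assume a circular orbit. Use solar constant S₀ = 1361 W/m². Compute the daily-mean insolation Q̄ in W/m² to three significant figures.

cos H₀ = −tan(+34.2°) tan(-21.900°) = 0.2732, H₀ = 1.2941 rad.
Bracket: H₀ sin φ sin δ + cos φ cos δ sin H₀ = 1.2941×0.56208×-0.37299 + 0.82708×0.92784×0.96196 = -0.271308 + 0.738206 = 0.466898.
Q̄ = (S₀/π) × [bracket] = (1361/π) × 0.466898 = 202.3 W/m².

Q̄ ≈ 202 W/m²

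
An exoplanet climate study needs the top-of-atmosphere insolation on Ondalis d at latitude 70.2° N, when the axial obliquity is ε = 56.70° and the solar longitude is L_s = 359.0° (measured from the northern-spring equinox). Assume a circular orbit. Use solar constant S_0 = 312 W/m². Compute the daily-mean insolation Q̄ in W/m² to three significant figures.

Q̄ ≈ 31.5 W/m²

Solar declination: sin δ = sin ε · sin L_s = sin 56.70° × sin 359.0° = -0.01459, so δ = -0.836°.
cos h₀ = −tan(+70.2°) tan(-0.836°) = 0.0405, h₀ = 1.5303 rad.
Bracket: h₀ sin ϕ sin δ + cos ϕ cos δ sin h₀ = 1.5303×0.94088×-0.01459 + 0.33874×0.99989×0.99918 = -0.021007 + 0.338425 = 0.317418.
Q̄ = (S_0/π) × [bracket] = (312/π) × 0.317418 = 31.52 W/m².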